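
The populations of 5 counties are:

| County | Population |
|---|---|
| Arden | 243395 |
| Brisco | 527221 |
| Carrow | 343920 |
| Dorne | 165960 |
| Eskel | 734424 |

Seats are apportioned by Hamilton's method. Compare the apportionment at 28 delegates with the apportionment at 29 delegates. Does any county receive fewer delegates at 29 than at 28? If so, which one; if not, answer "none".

At 28 seats: Arden 4, Brisco 7, Carrow 5, Dorne 2, Eskel 10.
At 29 seats: Arden 3, Brisco 8, Carrow 5, Dorne 2, Eskel 11.
Arden drops from 4 to 3.

Arden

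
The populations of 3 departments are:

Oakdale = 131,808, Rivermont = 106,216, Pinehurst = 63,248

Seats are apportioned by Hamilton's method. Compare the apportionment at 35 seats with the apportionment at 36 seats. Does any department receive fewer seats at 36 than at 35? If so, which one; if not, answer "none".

Pinehurst

At 35 seats: Oakdale 15, Rivermont 12, Pinehurst 8.
At 36 seats: Oakdale 16, Rivermont 13, Pinehurst 7.
Pinehurst drops from 8 to 7.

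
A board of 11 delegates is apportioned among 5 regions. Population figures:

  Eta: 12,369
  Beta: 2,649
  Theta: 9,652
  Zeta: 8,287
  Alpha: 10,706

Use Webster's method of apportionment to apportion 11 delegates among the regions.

Eta 3, Beta 1, Theta 2, Zeta 2, Alpha 3

Standard divisor 43663/11 ≈ 3969.364; standard quotas: Eta 3.116, Beta 0.667, Theta 2.432, Zeta 2.088, Alpha 2.697.
Rounding to the nearest integer gives Eta 3, Beta 1, Theta 2, Zeta 2, Alpha 3 — total 11, matching the house size, so no adjustment is needed.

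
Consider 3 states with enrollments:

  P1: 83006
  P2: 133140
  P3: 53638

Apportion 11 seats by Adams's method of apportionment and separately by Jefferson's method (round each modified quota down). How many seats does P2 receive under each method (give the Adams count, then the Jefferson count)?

Adams: P1 4, P2 5, P3 2.
Jefferson: P1 3, P2 6, P3 2.
P2 gets 5 under Adams and 6 under Jefferson.

5 and 6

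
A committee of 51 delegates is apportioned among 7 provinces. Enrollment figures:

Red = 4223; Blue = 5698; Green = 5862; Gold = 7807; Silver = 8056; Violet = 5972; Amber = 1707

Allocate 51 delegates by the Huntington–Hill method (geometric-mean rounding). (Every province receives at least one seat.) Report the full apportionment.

Red 6, Blue 7, Green 8, Gold 10, Silver 10, Violet 8, Amber 2

With divisor 770: modified quotas Red 5.484, Blue 7.400, Green 7.613, Gold 10.139, Silver 10.462, Violet 7.756, Amber 2.217.
Geometric-mean thresholds: Red √(5·6)=5.477, Blue √(7·8)=7.483, Green √(7·8)=7.483, Gold √(10·11)=10.488, Silver √(10·11)=10.488, Violet √(7·8)=7.483, Amber √(2·3)=2.449.
Each quota rounded against its threshold gives Red 6, Blue 7, Green 8, Gold 10, Silver 10, Violet 8, Amber 2 (total 51).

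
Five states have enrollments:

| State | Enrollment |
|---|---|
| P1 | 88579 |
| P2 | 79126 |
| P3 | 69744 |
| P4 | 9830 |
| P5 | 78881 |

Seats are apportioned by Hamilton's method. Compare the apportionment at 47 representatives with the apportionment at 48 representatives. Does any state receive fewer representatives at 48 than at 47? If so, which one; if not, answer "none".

At 47 seats: P1 13, P2 11, P3 10, P4 2, P5 11.
At 48 seats: P1 13, P2 12, P3 10, P4 1, P5 12.
P4 drops from 2 to 1.

P4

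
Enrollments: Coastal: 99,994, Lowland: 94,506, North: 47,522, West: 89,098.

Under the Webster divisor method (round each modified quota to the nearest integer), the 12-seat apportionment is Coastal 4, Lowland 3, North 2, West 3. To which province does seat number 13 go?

Priority for the next seat is population ÷ (current seats + 0.5).
Priorities: Coastal 22220.889, Lowland 27001.714, North 19008.800, West 25456.571.
Highest priority: Lowland.

Lowland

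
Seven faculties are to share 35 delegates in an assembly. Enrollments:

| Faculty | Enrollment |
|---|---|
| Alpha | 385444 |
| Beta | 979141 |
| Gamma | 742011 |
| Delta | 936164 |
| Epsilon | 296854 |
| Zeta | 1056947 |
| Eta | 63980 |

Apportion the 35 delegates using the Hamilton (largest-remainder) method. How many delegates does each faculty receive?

Standard divisor: 4460541 ÷ 35 ≈ 127444.029.
Standard quotas: Alpha 3.0244, Beta 7.6829, Gamma 5.8223, Delta 7.3457, Epsilon 2.3293, Zeta 8.2934, Eta 0.5020.
Lower quotas: Alpha 3, Beta 7, Gamma 5, Delta 7, Epsilon 2, Zeta 8, Eta 0 (sum 32, leaving 3 seats).
Remainders in descending order: Gamma 0.8223, Beta 0.6829, Eta 0.5020, Delta 0.3457, Epsilon 0.3293, Zeta 0.2934, Alpha 0.0244.
Largest remainders: Gamma, Beta, Eta receive the extra seats.

Alpha: 3, Beta: 8, Gamma: 6, Delta: 7, Epsilon: 2, Zeta: 8, Eta: 1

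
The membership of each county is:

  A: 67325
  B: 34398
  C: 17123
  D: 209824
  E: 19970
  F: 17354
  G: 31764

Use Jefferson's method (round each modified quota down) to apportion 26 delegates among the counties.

Standard divisor 397758/26 ≈ 15298.385; standard quotas: A 4.401, B 2.248, C 1.119, D 13.715, E 1.305, F 1.134, G 2.076.
Rounding down gives 4, 2, 1, 13, 1, 1, 2 = 24 seats, so the divisor must be adjusted.
With modified divisor 13700: modified quotas A 4.914, B 2.511, C 1.250, D 15.316, E 1.458, F 1.267, G 2.319.
Rounding down: A 4, B 2, C 1, D 15, E 1, F 1, G 2 (total 26).

A: 4; B: 2; C: 1; D: 15; E: 1; F: 1; G: 2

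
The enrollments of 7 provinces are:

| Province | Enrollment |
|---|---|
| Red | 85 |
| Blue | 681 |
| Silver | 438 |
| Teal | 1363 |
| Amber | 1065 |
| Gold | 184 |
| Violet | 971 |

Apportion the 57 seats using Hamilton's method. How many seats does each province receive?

Total 4787; standard divisor 4787/57 ≈ 83.982.
Standard quotas: Red 1.012, Blue 8.109, Silver 5.215, Teal 16.230, Amber 12.681, Gold 2.191, Violet 11.562.
Lower quotas: Red 1, Blue 8, Silver 5, Teal 16, Amber 12, Gold 2, Violet 11 (sum 55, leaving 2 seats).
Remainders in descending order: Amber 0.681, Violet 0.562, Teal 0.230, Silver 0.215, Gold 0.191, Blue 0.109, Red 0.012.
Largest remainders: Amber, Violet receive the extra seats.

Red: 1, Blue: 8, Silver: 5, Teal: 16, Amber: 13, Gold: 2, Violet: 12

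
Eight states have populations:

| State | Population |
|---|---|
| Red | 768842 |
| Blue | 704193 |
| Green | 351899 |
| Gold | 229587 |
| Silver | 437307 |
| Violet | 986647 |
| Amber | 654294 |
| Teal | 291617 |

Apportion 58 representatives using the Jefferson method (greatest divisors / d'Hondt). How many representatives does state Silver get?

Standard divisor 4424386/58 ≈ 76282.517; standard quotas: Red 10.079, Blue 9.231, Green 4.613, Gold 3.010, Silver 5.733, Violet 12.934, Amber 8.577, Teal 3.823.
Rounding down gives 10, 9, 4, 3, 5, 12, 8, 3 = 54 seats, so the divisor must be adjusted.
With modified divisor 71600: modified quotas Red 10.738, Blue 9.835, Green 4.915, Gold 3.207, Silver 6.108, Violet 13.780, Amber 9.138, Teal 4.073.
Rounding down: Red 10, Blue 9, Green 4, Gold 3, Silver 6, Violet 13, Amber 9, Teal 4 (total 58).
Silver receives 6.

6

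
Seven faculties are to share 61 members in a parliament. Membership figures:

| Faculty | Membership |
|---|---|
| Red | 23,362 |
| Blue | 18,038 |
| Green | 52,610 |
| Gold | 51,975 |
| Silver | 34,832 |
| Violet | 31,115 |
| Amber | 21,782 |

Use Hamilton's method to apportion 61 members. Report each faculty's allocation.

Red=6, Blue=5, Green=14, Gold=13, Silver=9, Violet=8, Amber=6

The standard divisor is 233714/61 ≈ 3831.377.
Standard quotas: Red 6.0975, Blue 4.7080, Green 13.7314, Gold 13.5656, Silver 9.0912, Violet 8.1211, Amber 5.6852.
Lower quotas: Red 6, Blue 4, Green 13, Gold 13, Silver 9, Violet 8, Amber 5 (sum 58, leaving 3 seats).
Remainders in descending order: Green 0.7314, Blue 0.7080, Amber 0.6852, Gold 0.5656, Violet 0.1211, Red 0.0975, Silver 0.0912.
Largest remainders: Green, Blue, Amber receive the extra seats.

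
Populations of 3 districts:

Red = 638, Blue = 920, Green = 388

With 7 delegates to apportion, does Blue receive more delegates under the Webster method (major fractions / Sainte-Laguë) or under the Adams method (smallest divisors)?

Webster: Red 2, Blue 4, Green 1.
Adams: Red 2, Blue 3, Green 2.
Blue gets 4 under Webster and 3 under Adams.

Webster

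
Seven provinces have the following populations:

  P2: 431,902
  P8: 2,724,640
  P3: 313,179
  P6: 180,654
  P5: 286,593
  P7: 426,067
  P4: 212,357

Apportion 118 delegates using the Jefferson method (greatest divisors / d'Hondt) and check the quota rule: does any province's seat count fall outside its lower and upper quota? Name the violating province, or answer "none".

Standard quotas: P2 11.139, P8 70.269, P3 8.077, P6 4.659, P5 7.391, P7 10.988, P4 5.477.
Jefferson allocation: P2 11, P8 72, P3 8, P6 4, P5 7, P7 11, P4 5.
P8 has quota 70.269 (lower 70, upper 71) but receives 72 — outside the quota interval.

P8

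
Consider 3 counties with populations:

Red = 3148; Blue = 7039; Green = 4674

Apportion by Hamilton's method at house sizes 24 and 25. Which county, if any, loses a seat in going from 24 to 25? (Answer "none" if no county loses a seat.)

At 24 seats: Red 5, Blue 11, Green 8.
At 25 seats: Red 5, Blue 12, Green 8.
No county's allocation decreased.

none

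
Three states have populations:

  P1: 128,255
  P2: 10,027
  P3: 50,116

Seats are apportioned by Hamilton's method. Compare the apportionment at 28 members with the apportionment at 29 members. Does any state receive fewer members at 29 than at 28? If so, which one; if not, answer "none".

At 28 seats: P1 19, P2 2, P3 7.
At 29 seats: P1 20, P2 1, P3 8.
P2 drops from 2 to 1.

P2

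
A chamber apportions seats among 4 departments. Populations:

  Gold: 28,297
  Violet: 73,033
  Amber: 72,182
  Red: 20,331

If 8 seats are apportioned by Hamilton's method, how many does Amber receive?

Total 193843; standard divisor 193843/8 ≈ 24230.375.
Standard quotas: Gold 1.1678, Violet 3.0141, Amber 2.9790, Red 0.8391.
Lower quotas: Gold 1, Violet 3, Amber 2, Red 0 (sum 6, leaving 2 seats).
Remainders in descending order: Amber 0.9790, Red 0.8391, Gold 0.1678, Violet 0.0141.
The surplus seats go to Amber, Red.
Amber receives 3.

3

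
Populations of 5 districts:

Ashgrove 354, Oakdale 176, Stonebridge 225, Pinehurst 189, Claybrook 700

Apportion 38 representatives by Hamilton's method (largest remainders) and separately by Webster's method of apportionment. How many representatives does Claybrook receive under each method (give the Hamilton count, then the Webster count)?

Hamilton: Ashgrove 8, Oakdale 4, Stonebridge 5, Pinehurst 5, Claybrook 16.
Webster: Ashgrove 8, Oakdale 4, Stonebridge 5, Pinehurst 4, Claybrook 17.
Claybrook gets 16 under Hamilton and 17 under Webster.

16 and 17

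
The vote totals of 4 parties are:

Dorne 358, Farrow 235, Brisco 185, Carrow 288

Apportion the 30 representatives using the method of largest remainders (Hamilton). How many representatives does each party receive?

Standard divisor: 1066 ÷ 30 ≈ 35.533.
Standard quotas: Dorne 10.075, Farrow 6.614, Brisco 5.206, Carrow 8.105.
Lower quotas: Dorne 10, Farrow 6, Brisco 5, Carrow 8 (sum 29, leaving 1 seat).
Remainders in descending order: Farrow 0.614, Brisco 0.206, Carrow 0.105, Dorne 0.075.
Largest remainder: Farrow receives the extra seat.

Dorne 10, Farrow 7, Brisco 5, Carrow 8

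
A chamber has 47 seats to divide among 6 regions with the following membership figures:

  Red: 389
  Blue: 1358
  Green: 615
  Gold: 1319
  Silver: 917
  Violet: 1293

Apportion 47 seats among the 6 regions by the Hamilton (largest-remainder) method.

Standard divisor: 5891 ÷ 47 ≈ 125.34.
Standard quotas: Red 3.104, Blue 10.834, Green 4.907, Gold 10.523, Silver 7.316, Violet 10.316.
Lower quotas: Red 3, Blue 10, Green 4, Gold 10, Silver 7, Violet 10 (sum 44, leaving 3 seats).
Remainders in descending order: Green 0.907, Blue 0.834, Gold 0.523, Silver 0.316, Violet 0.316, Red 0.104.
Largest remainders: Green, Blue, Gold receive the extra seats.

Red 3, Blue 11, Green 5, Gold 11, Silver 7, Violet 10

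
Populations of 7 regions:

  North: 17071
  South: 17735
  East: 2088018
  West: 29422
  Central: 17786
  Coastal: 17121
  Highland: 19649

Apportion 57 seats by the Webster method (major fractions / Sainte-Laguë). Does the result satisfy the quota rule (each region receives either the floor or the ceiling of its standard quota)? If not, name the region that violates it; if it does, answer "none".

East

Standard quotas: North 0.441, South 0.458, East 53.932, West 0.760, Central 0.459, Coastal 0.442, Highland 0.508.
Webster allocation: North 0, South 0, East 55, West 1, Central 0, Coastal 0, Highland 1.
East has quota 53.932 (lower 53, upper 54) but receives 55 — outside the quota interval.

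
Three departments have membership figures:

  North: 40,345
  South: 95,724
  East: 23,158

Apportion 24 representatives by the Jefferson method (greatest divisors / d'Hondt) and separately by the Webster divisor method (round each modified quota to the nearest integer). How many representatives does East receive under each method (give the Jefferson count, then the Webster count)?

Jefferson: North 6, South 15, East 3.
Webster: North 6, South 14, East 4.
East gets 3 under Jefferson and 4 under Webster.

3 and 4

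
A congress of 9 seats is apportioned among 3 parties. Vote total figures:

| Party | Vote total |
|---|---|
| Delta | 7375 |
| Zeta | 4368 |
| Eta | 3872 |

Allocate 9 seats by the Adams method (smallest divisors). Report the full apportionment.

Standard divisor 15615/9 ≈ 1735; standard quotas: Delta 4.251, Zeta 2.518, Eta 2.232.
Rounding up gives 5, 3, 3 = 11 seats, so the divisor must be adjusted.
With modified divisor 2100: modified quotas Delta 3.512, Zeta 2.080, Eta 1.844.
Rounding up: Delta 4, Zeta 3, Eta 2 (total 9).

Delta: 4, Zeta: 3, Eta: 2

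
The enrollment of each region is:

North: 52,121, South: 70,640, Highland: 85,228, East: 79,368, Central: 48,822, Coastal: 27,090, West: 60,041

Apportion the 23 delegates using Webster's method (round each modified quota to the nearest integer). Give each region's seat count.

North 3, South 4, Highland 5, East 4, Central 3, Coastal 1, West 3

Standard divisor 423310/23 ≈ 18404.783; standard quotas: North 2.832, South 3.838, Highland 4.631, East 4.312, Central 2.653, Coastal 1.472, West 3.262.
Rounding to the nearest integer gives North 3, South 4, Highland 5, East 4, Central 3, Coastal 1, West 3 — total 23, matching the house size, so no adjustment is needed.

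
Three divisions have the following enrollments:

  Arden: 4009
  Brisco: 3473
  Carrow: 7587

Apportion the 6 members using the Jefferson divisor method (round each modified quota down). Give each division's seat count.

Arden: 2, Brisco: 1, Carrow: 3

Standard divisor 15069/6 ≈ 2511.5; standard quotas: Arden 1.596, Brisco 1.383, Carrow 3.021.
Rounding down gives 1, 1, 3 = 5 seats, so the divisor must be adjusted.
With modified divisor 1950: modified quotas Arden 2.056, Brisco 1.781, Carrow 3.891.
Rounding down: Arden 2, Brisco 1, Carrow 3 (total 6).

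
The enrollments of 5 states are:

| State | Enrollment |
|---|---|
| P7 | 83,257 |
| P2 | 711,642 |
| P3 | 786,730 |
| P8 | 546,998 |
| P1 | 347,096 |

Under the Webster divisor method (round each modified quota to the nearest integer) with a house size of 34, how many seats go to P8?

Standard divisor 2475723/34 ≈ 72815.382; standard quotas: P7 1.143, P2 9.773, P3 10.804, P8 7.512, P1 4.767.
Rounding to the nearest integer gives 1, 10, 11, 8, 5 = 35 seats, so the divisor must be adjusted.
With modified divisor 73900: modified quotas P7 1.127, P2 9.630, P3 10.646, P8 7.402, P1 4.697.
Rounding to the nearest integer: P7 1, P2 10, P3 11, P8 7, P1 5 (total 34).
P8 receives 7.

7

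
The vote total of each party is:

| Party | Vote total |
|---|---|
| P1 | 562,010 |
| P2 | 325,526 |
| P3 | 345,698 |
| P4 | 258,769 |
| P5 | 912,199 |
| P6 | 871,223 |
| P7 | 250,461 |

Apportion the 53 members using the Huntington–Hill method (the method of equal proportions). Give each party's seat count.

P1: 8; P2: 5; P3: 5; P4: 4; P5: 14; P6: 13; P7: 4

With divisor 66925: modified quotas P1 8.398, P2 4.864, P3 5.165, P4 3.867, P5 13.630, P6 13.018, P7 3.742.
Geometric-mean thresholds: P1 √(8·9)=8.485, P2 √(4·5)=4.472, P3 √(5·6)=5.477, P4 √(3·4)=3.464, P5 √(13·14)=13.491, P6 √(13·14)=13.491, P7 √(3·4)=3.464.
Each quota rounded against its threshold gives P1 8, P2 5, P3 5, P4 4, P5 14, P6 13, P7 4 (total 53).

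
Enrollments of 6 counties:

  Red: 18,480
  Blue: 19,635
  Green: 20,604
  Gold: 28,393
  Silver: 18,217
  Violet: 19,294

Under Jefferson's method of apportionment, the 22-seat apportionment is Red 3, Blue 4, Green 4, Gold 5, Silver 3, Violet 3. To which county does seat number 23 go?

Priority for the next seat is population ÷ (current seats + 1).
Priorities: Red 4620.000, Blue 3927.000, Green 4120.800, Gold 4732.167, Silver 4554.250, Violet 4823.500.
Highest priority: Violet.

Violet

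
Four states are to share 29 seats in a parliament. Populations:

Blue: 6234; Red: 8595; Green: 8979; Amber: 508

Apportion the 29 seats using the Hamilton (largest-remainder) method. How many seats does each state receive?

Blue=7; Red=10; Green=11; Amber=1

Total 24316; standard divisor 24316/29 ≈ 838.483.
Standard quotas: Blue 7.4349, Red 10.2507, Green 10.7086, Amber 0.6059.
Lower quotas: Blue 7, Red 10, Green 10, Amber 0 (sum 27, leaving 2 seats).
Remainders in descending order: Green 0.7086, Amber 0.6059, Blue 0.4349, Red 0.2507.
The surplus seats go to Green, Amber.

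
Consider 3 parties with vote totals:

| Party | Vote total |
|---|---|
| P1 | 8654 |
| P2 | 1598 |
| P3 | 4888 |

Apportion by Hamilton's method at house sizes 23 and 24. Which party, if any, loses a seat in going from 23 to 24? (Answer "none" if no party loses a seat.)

At 23 seats: P1 13, P2 3, P3 7.
At 24 seats: P1 14, P2 2, P3 8.
P2 drops from 3 to 2.

P2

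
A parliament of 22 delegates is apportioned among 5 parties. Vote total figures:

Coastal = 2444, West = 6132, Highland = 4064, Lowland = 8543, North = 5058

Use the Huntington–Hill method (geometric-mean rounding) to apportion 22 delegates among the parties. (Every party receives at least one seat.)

Coastal=2, West=5, Highland=4, Lowland=7, North=4

With divisor 1157: modified quotas Coastal 2.112, West 5.300, Highland 3.513, Lowland 7.384, North 4.372.
Geometric-mean thresholds: Coastal √(2·3)=2.449, West √(5·6)=5.477, Highland √(3·4)=3.464, Lowland √(7·8)=7.483, North √(4·5)=4.472.
Each quota rounded against its threshold gives Coastal 2, West 5, Highland 4, Lowland 7, North 4 (total 22).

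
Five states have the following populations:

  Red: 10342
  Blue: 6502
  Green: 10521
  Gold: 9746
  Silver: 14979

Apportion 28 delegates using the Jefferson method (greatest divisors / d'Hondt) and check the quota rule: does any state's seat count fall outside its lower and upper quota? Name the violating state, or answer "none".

Standard quotas: Red 5.559, Blue 3.495, Green 5.655, Gold 5.239, Silver 8.052.
Jefferson allocation: Red 6, Blue 3, Green 6, Gold 5, Silver 8.
Every allocation lies between the lower and upper quota.

none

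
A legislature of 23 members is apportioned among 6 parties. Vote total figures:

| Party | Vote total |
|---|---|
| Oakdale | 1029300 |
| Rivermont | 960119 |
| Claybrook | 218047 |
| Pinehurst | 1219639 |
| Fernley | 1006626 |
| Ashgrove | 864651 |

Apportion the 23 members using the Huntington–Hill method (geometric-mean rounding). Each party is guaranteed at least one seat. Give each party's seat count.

With divisor 227623: modified quotas Oakdale 4.522, Rivermont 4.218, Claybrook 0.958, Pinehurst 5.358, Fernley 4.422, Ashgrove 3.799.
Geometric-mean thresholds: Oakdale √(4·5)=4.472, Rivermont √(4·5)=4.472, Claybrook (min 1), Pinehurst √(5·6)=5.477, Fernley √(4·5)=4.472, Ashgrove √(3·4)=3.464.
Each quota rounded against its threshold gives Oakdale 5, Rivermont 4, Claybrook 1, Pinehurst 5, Fernley 4, Ashgrove 4 (total 23).

Oakdale 5, Rivermont 4, Claybrook 1, Pinehurst 5, Fernley 4, Ashgrove 4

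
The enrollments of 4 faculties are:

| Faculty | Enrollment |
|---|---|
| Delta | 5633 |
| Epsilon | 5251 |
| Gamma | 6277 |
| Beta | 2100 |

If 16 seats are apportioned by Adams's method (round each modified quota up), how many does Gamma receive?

Standard divisor 19261/16 ≈ 1203.812; standard quotas: Delta 4.679, Epsilon 4.362, Gamma 5.214, Beta 1.744.
Rounding up gives 5, 5, 6, 2 = 18 seats, so the divisor must be adjusted.
With modified divisor 1400: modified quotas Delta 4.024, Epsilon 3.751, Gamma 4.484, Beta 1.500.
Rounding up: Delta 5, Epsilon 4, Gamma 5, Beta 2 (total 16).
Gamma receives 5.

5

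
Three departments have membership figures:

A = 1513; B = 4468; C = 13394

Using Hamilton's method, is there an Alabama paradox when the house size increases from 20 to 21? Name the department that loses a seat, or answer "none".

At 20 seats: A 1, B 5, C 14.
At 21 seats: A 2, B 5, C 14.
No department's allocation decreased.

none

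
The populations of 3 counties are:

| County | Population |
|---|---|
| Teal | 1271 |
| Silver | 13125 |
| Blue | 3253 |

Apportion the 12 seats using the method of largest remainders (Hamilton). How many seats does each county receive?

The standard divisor is 17649/12 ≈ 1470.75.
Standard quotas: Teal 0.8642, Silver 8.9240, Blue 2.2118.
Lower quotas: Teal 0, Silver 8, Blue 2 (sum 10, leaving 2 seats).
Remainders in descending order: Silver 0.9240, Teal 0.8642, Blue 0.2118.
The surplus seats go to Silver, Teal.

Teal 1; Silver 9; Blue 2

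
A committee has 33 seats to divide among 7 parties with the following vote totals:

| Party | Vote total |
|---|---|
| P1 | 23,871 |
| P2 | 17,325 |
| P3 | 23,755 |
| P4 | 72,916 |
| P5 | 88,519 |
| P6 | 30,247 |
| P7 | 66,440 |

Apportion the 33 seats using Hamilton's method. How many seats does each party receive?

P1 2, P2 2, P3 2, P4 8, P5 9, P6 3, P7 7

Standard divisor: 323073 ÷ 33 ≈ 9790.091.
Standard quotas: P1 2.4383, P2 1.7696, P3 2.4264, P4 7.4479, P5 9.0417, P6 3.0896, P7 6.7865.
Lower quotas: P1 2, P2 1, P3 2, P4 7, P5 9, P6 3, P7 6 (sum 30, leaving 3 seats).
Remainders in descending order: P7 0.7865, P2 0.7696, P4 0.4479, P1 0.4383, P3 0.4264, P6 0.0896, P5 0.0417.
Largest remainders: P7, P2, P4 receive the extra seats.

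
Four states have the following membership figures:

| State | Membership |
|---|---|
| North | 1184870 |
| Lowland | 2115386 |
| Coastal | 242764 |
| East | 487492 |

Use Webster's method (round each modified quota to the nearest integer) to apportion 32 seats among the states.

Standard divisor 4030512/32 ≈ 125953.5; standard quotas: North 9.407, Lowland 16.795, Coastal 1.927, East 3.870.
Rounding to the nearest integer gives North 9, Lowland 17, Coastal 2, East 4 — total 32, matching the house size, so no adjustment is needed.

North: 9; Lowland: 17; Coastal: 2; East: 4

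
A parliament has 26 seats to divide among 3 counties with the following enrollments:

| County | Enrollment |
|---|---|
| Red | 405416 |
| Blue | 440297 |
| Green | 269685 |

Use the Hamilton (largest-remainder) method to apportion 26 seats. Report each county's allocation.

Red: 10, Blue: 10, Green: 6

Total 1115398; standard divisor 1115398/26 ≈ 42899.923.
Standard quotas: Red 9.4503, Blue 10.2634, Green 6.2864.
Lower quotas: Red 9, Blue 10, Green 6 (sum 25, leaving 1 seat).
Remainders in descending order: Red 0.4503, Green 0.2864, Blue 0.2634.
The surplus seat goes to Red.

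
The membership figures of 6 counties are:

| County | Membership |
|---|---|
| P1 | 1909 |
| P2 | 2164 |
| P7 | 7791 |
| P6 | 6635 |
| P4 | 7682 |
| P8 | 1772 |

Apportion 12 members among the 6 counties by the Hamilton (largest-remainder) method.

P1 1, P2 1, P7 3, P6 3, P4 3, P8 1

The standard divisor is 27953/12 ≈ 2329.417.
Standard quotas: P1 0.8195, P2 0.9290, P7 3.3446, P6 2.8484, P4 3.2978, P8 0.7607.
Lower quotas: P1 0, P2 0, P7 3, P6 2, P4 3, P8 0 (sum 8, leaving 4 seats).
Remainders in descending order: P2 0.9290, P6 0.8484, P1 0.8195, P8 0.7607, P7 0.3446, P4 0.2978.
The surplus seats go to P2, P6, P1, P8.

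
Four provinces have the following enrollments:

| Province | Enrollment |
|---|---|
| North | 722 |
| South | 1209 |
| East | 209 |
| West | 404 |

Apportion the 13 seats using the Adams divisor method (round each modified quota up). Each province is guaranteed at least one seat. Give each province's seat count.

Standard divisor 2544/13 ≈ 195.692; standard quotas: North 3.689, South 6.178, East 1.068, West 2.064.
Rounding up gives 4, 7, 2, 3 = 16 seats, so the divisor must be adjusted.
With modified divisor 220: modified quotas North 3.282, South 5.495, East 0.950, West 1.836.
Rounding up: North 4, South 6, East 1, West 2 (total 13).

North=4, South=6, East=1, West=2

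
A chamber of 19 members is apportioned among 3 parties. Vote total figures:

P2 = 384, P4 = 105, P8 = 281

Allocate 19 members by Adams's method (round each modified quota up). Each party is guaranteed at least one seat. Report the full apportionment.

P2: 9, P4: 3, P8: 7

Standard divisor 770/19 ≈ 40.526; standard quotas: P2 9.475, P4 2.591, P8 6.934.
Rounding up gives 10, 3, 7 = 20 seats, so the divisor must be adjusted.
With modified divisor 45: modified quotas P2 8.533, P4 2.333, P8 6.244.
Rounding up: P2 9, P4 3, P8 7 (total 19).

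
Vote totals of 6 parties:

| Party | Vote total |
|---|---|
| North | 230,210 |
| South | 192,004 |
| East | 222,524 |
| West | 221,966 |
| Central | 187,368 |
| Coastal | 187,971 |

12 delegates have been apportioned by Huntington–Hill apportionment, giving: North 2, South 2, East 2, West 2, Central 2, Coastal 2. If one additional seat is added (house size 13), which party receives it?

North

Priority for the next seat is population ÷ (√(s·(s+1))).
Priorities: North 93982.839, South 78385.305, East 90845.043, West 90617.240, Central 76492.666, Coastal 76738.839.
Highest priority: North.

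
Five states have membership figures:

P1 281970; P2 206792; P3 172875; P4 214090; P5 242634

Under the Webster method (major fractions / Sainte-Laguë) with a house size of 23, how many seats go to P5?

5

Standard divisor 1118361/23 ≈ 48624.391; standard quotas: P1 5.799, P2 4.253, P3 3.555, P4 4.403, P5 4.990.
Rounding to the nearest integer gives P1 6, P2 4, P3 4, P4 4, P5 5 — total 23, matching the house size, so no adjustment is needed.
P5 receives 5.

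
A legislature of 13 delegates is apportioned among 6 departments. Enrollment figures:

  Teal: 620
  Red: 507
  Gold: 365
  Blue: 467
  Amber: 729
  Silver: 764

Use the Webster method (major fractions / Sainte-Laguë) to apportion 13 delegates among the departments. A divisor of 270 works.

With modified divisor 270: modified quotas Teal 2.296, Red 1.878, Gold 1.352, Blue 1.730, Amber 2.700, Silver 2.830.
Rounding to the nearest integer: Teal 2, Red 2, Gold 1, Blue 2, Amber 3, Silver 3 (total 13).

Teal=2, Red=2, Gold=1, Blue=2, Amber=3, Silver=3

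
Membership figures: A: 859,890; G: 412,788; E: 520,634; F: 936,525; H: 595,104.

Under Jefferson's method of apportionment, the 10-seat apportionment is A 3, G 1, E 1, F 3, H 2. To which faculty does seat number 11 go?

E

Priority for the next seat is population ÷ (current seats + 1).
Priorities: A 214972.500, G 206394.000, E 260317.000, F 234131.250, H 198368.000.
Highest priority: E.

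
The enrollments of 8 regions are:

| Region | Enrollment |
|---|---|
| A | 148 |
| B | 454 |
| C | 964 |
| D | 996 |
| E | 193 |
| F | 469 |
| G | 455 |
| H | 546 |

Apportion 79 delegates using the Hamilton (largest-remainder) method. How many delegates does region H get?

10

The standard divisor is 4225/79 ≈ 53.481.
Standard quotas: A 2.767, B 8.489, C 18.025, D 18.623, E 3.609, F 8.769, G 8.508, H 10.209.
Lower quotas: A 2, B 8, C 18, D 18, E 3, F 8, G 8, H 10 (sum 75, leaving 4 seats).
Remainders in descending order: F 0.769, A 0.767, D 0.623, E 0.609, G 0.508, B 0.489, H 0.209, C 0.025.
Largest remainders: F, A, D, E receive the extra seats.
H receives 10.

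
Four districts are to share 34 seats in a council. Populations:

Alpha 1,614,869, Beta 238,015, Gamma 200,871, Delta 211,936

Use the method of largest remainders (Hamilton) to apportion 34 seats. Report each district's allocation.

Alpha 24; Beta 4; Gamma 3; Delta 3

Total 2265691; standard divisor 2265691/34 ≈ 66637.971.
Standard quotas: Alpha 24.2335, Beta 3.5718, Gamma 3.0144, Delta 3.1804.
Lower quotas: Alpha 24, Beta 3, Gamma 3, Delta 3 (sum 33, leaving 1 seat).
Remainders in descending order: Beta 0.5718, Alpha 0.2335, Delta 0.1804, Gamma 0.0144.
The surplus seat goes to Beta.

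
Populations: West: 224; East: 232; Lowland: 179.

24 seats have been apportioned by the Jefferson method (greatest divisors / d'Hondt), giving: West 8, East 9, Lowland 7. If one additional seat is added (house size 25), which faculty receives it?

Priority for the next seat is population ÷ (current seats + 1).
Priorities: West 24.889, East 23.200, Lowland 22.375.
Highest priority: West.

West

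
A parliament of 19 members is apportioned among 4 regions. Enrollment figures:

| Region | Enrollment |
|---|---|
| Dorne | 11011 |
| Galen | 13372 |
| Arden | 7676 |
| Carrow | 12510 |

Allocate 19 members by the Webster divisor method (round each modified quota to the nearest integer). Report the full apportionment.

Dorne 5, Galen 6, Arden 3, Carrow 5

Standard divisor 44569/19 ≈ 2345.737; standard quotas: Dorne 4.694, Galen 5.701, Arden 3.272, Carrow 5.333.
Rounding to the nearest integer gives Dorne 5, Galen 6, Arden 3, Carrow 5 — total 19, matching the house size, so no adjustment is needed.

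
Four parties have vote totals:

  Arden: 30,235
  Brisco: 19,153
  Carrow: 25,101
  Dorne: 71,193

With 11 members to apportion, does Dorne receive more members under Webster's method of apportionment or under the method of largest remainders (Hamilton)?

Webster: Arden 2, Brisco 1, Carrow 2, Dorne 6.
Hamilton: Arden 2, Brisco 2, Carrow 2, Dorne 5.
Dorne gets 6 under Webster and 5 under Hamilton.

Webster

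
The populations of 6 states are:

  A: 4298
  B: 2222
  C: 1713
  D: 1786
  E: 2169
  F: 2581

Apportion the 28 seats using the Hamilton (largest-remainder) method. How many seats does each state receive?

Total 14769; standard divisor 14769/28 ≈ 527.464.
Standard quotas: A 8.148, B 4.213, C 3.248, D 3.386, E 4.112, F 4.893.
Lower quotas: A 8, B 4, C 3, D 3, E 4, F 4 (sum 26, leaving 2 seats).
Remainders in descending order: F 0.893, D 0.386, C 0.248, B 0.213, A 0.148, E 0.112.
The surplus seats go to F, D.

A 8, B 4, C 3, D 4, E 4, F 5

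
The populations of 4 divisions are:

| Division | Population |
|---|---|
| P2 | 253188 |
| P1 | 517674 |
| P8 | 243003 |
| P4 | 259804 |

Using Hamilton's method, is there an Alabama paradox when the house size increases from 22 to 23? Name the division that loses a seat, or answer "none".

none

At 22 seats: P2 4, P1 9, P8 4, P4 5.
At 23 seats: P2 5, P1 9, P8 4, P4 5.
No division's allocation decreased.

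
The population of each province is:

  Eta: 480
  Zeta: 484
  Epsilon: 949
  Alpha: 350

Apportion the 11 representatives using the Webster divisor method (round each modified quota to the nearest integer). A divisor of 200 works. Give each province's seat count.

With modified divisor 200: modified quotas Eta 2.400, Zeta 2.420, Epsilon 4.745, Alpha 1.750.
Rounding to the nearest integer: Eta 2, Zeta 2, Epsilon 5, Alpha 2 (total 11).

Eta=2; Zeta=2; Epsilon=5; Alpha=2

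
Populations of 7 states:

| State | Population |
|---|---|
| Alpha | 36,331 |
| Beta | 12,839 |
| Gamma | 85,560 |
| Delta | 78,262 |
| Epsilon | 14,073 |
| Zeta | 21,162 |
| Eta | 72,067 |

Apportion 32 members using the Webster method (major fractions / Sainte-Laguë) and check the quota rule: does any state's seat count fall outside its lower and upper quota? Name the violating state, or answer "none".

Standard quotas: Alpha 3.630, Beta 1.283, Gamma 8.548, Delta 7.819, Epsilon 1.406, Zeta 2.114, Eta 7.200.
Webster allocation: Alpha 4, Beta 1, Gamma 9, Delta 8, Epsilon 1, Zeta 2, Eta 7.
Every allocation lies between the lower and upper quota.

none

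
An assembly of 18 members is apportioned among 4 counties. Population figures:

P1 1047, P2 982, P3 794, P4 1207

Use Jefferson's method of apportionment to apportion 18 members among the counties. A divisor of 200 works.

P1 5; P2 4; P3 3; P4 6

With modified divisor 200: modified quotas P1 5.235, P2 4.910, P3 3.970, P4 6.035.
Rounding down: P1 5, P2 4, P3 3, P4 6 (total 18).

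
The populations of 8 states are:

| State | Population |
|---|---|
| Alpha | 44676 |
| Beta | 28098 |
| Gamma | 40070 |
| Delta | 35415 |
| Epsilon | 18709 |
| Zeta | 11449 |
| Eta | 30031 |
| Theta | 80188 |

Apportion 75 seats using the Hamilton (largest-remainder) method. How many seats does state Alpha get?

Standard divisor: 288636 ÷ 75 ≈ 3848.48.
Standard quotas: Alpha 11.6087, Beta 7.3011, Gamma 10.4119, Delta 9.2023, Epsilon 4.8614, Zeta 2.9749, Eta 7.8033, Theta 20.8363.
Lower quotas: Alpha 11, Beta 7, Gamma 10, Delta 9, Epsilon 4, Zeta 2, Eta 7, Theta 20 (sum 70, leaving 5 seats).
Remainders in descending order: Zeta 0.9749, Epsilon 0.8614, Theta 0.8363, Eta 0.8033, Alpha 0.6087, Gamma 0.4119, Beta 0.3011, Delta 0.2023.
The surplus seats go to Zeta, Epsilon, Theta, Eta, Alpha.
Alpha receives 12.

12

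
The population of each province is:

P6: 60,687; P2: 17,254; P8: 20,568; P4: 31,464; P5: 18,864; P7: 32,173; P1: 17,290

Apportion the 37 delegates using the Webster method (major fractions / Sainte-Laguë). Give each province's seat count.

Standard divisor 198300/37 ≈ 5359.459; standard quotas: P6 11.323, P2 3.219, P8 3.838, P4 5.871, P5 3.520, P7 6.003, P1 3.226.
Rounding to the nearest integer gives P6 11, P2 3, P8 4, P4 6, P5 4, P7 6, P1 3 — total 37, matching the house size, so no adjustment is needed.

P6 11, P2 3, P8 4, P4 6, P5 4, P7 6, P1 3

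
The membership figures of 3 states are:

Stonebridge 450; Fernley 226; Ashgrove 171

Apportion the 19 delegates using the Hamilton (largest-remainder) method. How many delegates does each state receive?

Total 847; standard divisor 847/19 ≈ 44.579.
Standard quotas: Stonebridge 10.094, Fernley 5.070, Ashgrove 3.836.
Lower quotas: Stonebridge 10, Fernley 5, Ashgrove 3 (sum 18, leaving 1 seat).
Remainders in descending order: Ashgrove 0.836, Stonebridge 0.094, Fernley 0.070.
The surplus seat goes to Ashgrove.

Stonebridge=10, Fernley=5, Ashgrove=4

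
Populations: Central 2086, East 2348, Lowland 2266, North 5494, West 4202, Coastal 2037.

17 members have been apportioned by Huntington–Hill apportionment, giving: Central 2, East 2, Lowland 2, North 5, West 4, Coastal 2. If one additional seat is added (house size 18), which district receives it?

North

Priority for the next seat is population ÷ (√(s·(s+1))).
Priorities: Central 851.606, East 958.567, Lowland 925.091, North 1003.063, West 939.596, Coastal 831.602.
Highest priority: North.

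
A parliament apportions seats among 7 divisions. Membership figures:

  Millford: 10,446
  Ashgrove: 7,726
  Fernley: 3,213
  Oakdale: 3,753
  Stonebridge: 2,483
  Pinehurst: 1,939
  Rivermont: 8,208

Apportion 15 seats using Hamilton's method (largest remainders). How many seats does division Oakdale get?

The standard divisor is 37768/15 ≈ 2517.867.
Standard quotas: Millford 4.1488, Ashgrove 3.0685, Fernley 1.2761, Oakdale 1.4905, Stonebridge 0.9862, Pinehurst 0.7701, Rivermont 3.2599.
Lower quotas: Millford 4, Ashgrove 3, Fernley 1, Oakdale 1, Stonebridge 0, Pinehurst 0, Rivermont 3 (sum 12, leaving 3 seats).
Remainders in descending order: Stonebridge 0.9862, Pinehurst 0.7701, Oakdale 0.4905, Fernley 0.2761, Rivermont 0.2599, Millford 0.1488, Ashgrove 0.0685.
The surplus seats go to Stonebridge, Pinehurst, Oakdale.
Oakdale receives 2.

2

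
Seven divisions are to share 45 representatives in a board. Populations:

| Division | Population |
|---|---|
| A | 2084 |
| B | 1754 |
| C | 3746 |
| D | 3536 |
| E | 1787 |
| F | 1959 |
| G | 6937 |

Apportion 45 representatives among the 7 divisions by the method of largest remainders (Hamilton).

Standard divisor: 21803 ÷ 45 ≈ 484.511.
Standard quotas: A 4.3012, B 3.6201, C 7.7315, D 7.2981, E 3.6883, F 4.0433, G 14.3175.
Lower quotas: A 4, B 3, C 7, D 7, E 3, F 4, G 14 (sum 42, leaving 3 seats).
Remainders in descending order: C 0.7315, E 0.6883, B 0.6201, G 0.3175, A 0.3012, D 0.2981, F 0.0433.
The surplus seats go to C, E, B.

A 4; B 4; C 8; D 7; E 4; F 4; G 14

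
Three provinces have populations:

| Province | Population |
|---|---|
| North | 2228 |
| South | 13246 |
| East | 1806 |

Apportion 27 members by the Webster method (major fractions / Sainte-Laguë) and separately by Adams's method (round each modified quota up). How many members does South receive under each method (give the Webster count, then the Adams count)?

Webster: North 3, South 21, East 3.
Adams: North 4, South 20, East 3.
South gets 21 under Webster and 20 under Adams.

21 and 20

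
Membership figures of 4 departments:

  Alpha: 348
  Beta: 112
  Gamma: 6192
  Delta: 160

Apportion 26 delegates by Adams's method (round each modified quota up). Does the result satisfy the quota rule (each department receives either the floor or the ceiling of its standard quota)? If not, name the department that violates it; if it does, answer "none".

Standard quotas: Alpha 1.328, Beta 0.427, Gamma 23.634, Delta 0.611.
Adams allocation: Alpha 2, Beta 1, Gamma 22, Delta 1.
Gamma has quota 23.634 (lower 23, upper 24) but receives 22 — outside the quota interval.

Gamma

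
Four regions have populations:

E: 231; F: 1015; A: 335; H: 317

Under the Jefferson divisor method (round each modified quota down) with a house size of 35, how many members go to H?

Standard divisor 1898/35 ≈ 54.229; standard quotas: E 4.260, F 18.717, A 6.178, H 5.846.
Rounding down gives 4, 18, 6, 5 = 33 seats, so the divisor must be adjusted.
With modified divisor 52: modified quotas E 4.442, F 19.519, A 6.442, H 6.096.
Rounding down: E 4, F 19, A 6, H 6 (total 35).
H receives 6.

6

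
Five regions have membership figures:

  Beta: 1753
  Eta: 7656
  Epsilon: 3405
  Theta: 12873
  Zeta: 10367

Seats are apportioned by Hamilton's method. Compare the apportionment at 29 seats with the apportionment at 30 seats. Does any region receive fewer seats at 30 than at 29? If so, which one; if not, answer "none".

Beta

At 29 seats: Beta 2, Eta 6, Epsilon 3, Theta 10, Zeta 8.
At 30 seats: Beta 1, Eta 6, Epsilon 3, Theta 11, Zeta 9.
Beta drops from 2 to 1.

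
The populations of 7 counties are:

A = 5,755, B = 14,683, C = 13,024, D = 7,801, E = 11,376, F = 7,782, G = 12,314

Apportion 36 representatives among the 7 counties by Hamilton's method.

A 3, B 7, C 6, D 4, E 6, F 4, G 6

Standard divisor: 72735 ÷ 36 ≈ 2020.417.
Standard quotas: A 2.8484, B 7.2673, C 6.4462, D 3.8611, E 5.6305, F 3.8517, G 6.0948.
Lower quotas: A 2, B 7, C 6, D 3, E 5, F 3, G 6 (sum 32, leaving 4 seats).
Remainders in descending order: D 0.8611, F 0.8517, A 0.8484, E 0.6305, C 0.4462, B 0.2673, G 0.0948.
The surplus seats go to D, F, A, E.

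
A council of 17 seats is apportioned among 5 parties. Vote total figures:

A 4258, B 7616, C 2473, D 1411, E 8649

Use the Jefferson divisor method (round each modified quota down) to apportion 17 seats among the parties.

Standard divisor 24407/17 ≈ 1435.706; standard quotas: A 2.966, B 5.305, C 1.722, D 0.983, E 6.024.
Rounding down gives 2, 5, 1, 0, 6 = 14 seats, so the divisor must be adjusted.
With modified divisor 1250: modified quotas A 3.406, B 6.093, C 1.978, D 1.129, E 6.919.
Rounding down: A 3, B 6, C 1, D 1, E 6 (total 17).

A=3, B=6, C=1, D=1, E=6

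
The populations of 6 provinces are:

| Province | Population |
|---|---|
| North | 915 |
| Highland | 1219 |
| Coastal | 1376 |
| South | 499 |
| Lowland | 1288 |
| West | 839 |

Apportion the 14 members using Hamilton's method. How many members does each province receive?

The standard divisor is 6136/14 ≈ 438.286.
Standard quotas: North 2.088, Highland 2.781, Coastal 3.140, South 1.139, Lowland 2.939, West 1.914.
Lower quotas: North 2, Highland 2, Coastal 3, South 1, Lowland 2, West 1 (sum 11, leaving 3 seats).
Remainders in descending order: Lowland 0.939, West 0.914, Highland 0.781, Coastal 0.140, South 0.139, North 0.088.
Largest remainders: Lowland, West, Highland receive the extra seats.

North 2, Highland 3, Coastal 3, South 1, Lowland 3, West 2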